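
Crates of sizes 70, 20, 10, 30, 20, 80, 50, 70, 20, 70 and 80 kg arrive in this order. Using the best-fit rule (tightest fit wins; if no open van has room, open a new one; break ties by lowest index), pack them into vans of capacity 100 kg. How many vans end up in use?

  70 → van 1 (new)  [load 70/100]
  20 → van 1  [load 90/100]
  10 → van 1  [load 100/100]
  30 → van 2 (new)  [load 30/100]
  20 → van 2  [load 50/100]
  80 → van 3 (new)  [load 80/100]
  50 → van 2  [load 100/100]
  70 → van 4 (new)  [load 70/100]
  20 → van 3  [load 100/100]
  70 → van 5 (new)  [load 70/100]
  80 → van 6 (new)  [load 80/100]
6 vans opened.

6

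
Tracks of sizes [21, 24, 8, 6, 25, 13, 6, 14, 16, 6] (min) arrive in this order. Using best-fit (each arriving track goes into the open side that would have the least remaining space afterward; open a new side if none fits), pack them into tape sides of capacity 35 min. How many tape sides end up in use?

  21 → side 1 (new)  [load 21/35]
  24 → side 2 (new)  [load 24/35]
  8 → side 2  [load 32/35]
  6 → side 1  [load 27/35]
  25 → side 3 (new)  [load 25/35]
  13 → side 4 (new)  [load 13/35]
  6 → side 1  [load 33/35]
  14 → side 4  [load 27/35]
  16 → side 5 (new)  [load 16/35]
  6 → side 4  [load 33/35]
5 tape sides opened.

5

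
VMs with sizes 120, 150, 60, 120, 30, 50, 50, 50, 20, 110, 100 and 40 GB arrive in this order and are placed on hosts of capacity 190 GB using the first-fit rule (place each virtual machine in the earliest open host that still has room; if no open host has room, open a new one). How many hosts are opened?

  120 → host 1 (new)  [load 120/190]
  150 → host 2 (new)  [load 150/190]
  60 → host 1  [load 180/190]
  120 → host 3 (new)  [load 120/190]
  30 → host 2  [load 180/190]
  50 → host 3  [load 170/190]
  50 → host 4 (new)  [load 50/190]
  50 → host 4  [load 100/190]
  20 → host 3  [load 190/190]
  110 → host 5 (new)  [load 110/190]
  100 → host 6 (new)  [load 100/190]
  40 → host 4  [load 140/190]
6 hosts opened.

6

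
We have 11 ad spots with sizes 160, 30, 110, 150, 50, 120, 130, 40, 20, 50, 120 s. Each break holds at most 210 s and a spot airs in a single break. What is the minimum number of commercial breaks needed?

Total = 160 + 150 + 130 + 120 + 120 + 110 + 50 + 50 + 40 + 30 + 20 = 980 s.
Lower bound: ⌈980/210⌉ = 5 commercial breaks.
Also, 6 ad spots each exceed 105 s, and no two of those can share a break, so at least 6 commercial breaks are needed.
A packing using 6 commercial breaks:
  break 1: 160 + 50 = 210
  break 2: 150 + 50 = 200
  break 3: 130 + 40 + 30 = 200
  break 4: 120 + 20 = 140
  break 5: 120 = 120
  break 6: 110 = 110
This matches the lower bound, so 6 is optimal.

6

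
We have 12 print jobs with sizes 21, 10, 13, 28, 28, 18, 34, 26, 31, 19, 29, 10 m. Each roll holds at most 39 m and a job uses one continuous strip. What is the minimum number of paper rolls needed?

8

Total = 34 + 31 + 29 + 28 + 28 + 26 + 21 + 19 + 18 + 13 + 10 + 10 = 267 m.
Lower bound: ⌈267/39⌉ = 7 paper rolls.
A packing using 8 paper rolls:
  roll 1: 34 = 34
  roll 2: 31 = 31
  roll 3: 29 + 10 = 39
  roll 4: 28 + 10 = 38
  roll 5: 28 = 28
  roll 6: 26 + 13 = 39
  roll 7: 21 + 18 = 39
  roll 8: 19 = 19
No arrangement into 7 paper rolls stays within capacity, so 8 is optimal.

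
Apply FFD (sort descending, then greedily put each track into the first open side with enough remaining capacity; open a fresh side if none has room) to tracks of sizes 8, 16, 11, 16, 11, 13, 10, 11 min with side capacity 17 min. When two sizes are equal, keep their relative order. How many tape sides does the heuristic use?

8

Sorted descending: 16, 16, 13, 11, 11, 11, 10, 8.
  16 → side 1 (new)  [load 16/17]
  16 → side 2 (new)  [load 16/17]
  13 → side 3 (new)  [load 13/17]
  11 → side 4 (new)  [load 11/17]
  11 → side 5 (new)  [load 11/17]
  11 → side 6 (new)  [load 11/17]
  10 → side 7 (new)  [load 10/17]
  8 → side 8 (new)  [load 8/17]
8 tape sides opened.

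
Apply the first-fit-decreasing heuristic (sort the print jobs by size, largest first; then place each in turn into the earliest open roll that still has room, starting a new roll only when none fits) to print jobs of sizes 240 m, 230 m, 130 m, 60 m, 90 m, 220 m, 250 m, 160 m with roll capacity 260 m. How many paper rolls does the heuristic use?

Sorted descending: 250, 240, 230, 220, 160, 130, 90, 60.
  250 → roll 1 (new)  [load 250/260]
  240 → roll 2 (new)  [load 240/260]
  230 → roll 3 (new)  [load 230/260]
  220 → roll 4 (new)  [load 220/260]
  160 → roll 5 (new)  [load 160/260]
  130 → roll 6 (new)  [load 130/260]
  90 → roll 5  [load 250/260]
  60 → roll 6  [load 190/260]
6 paper rolls opened.

6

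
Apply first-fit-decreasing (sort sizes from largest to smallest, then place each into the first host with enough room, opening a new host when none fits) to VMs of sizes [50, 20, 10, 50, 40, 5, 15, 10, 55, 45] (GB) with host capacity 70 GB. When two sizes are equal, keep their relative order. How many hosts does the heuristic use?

Sorted descending: 55, 50, 50, 45, 40, 20, 15, 10, 10, 5.
  55 → host 1 (new)  [load 55/70]
  50 → host 2 (new)  [load 50/70]
  50 → host 3 (new)  [load 50/70]
  45 → host 4 (new)  [load 45/70]
  40 → host 5 (new)  [load 40/70]
  20 → host 2  [load 70/70]
  15 → host 1  [load 70/70]
  10 → host 3  [load 60/70]
  10 → host 3  [load 70/70]
  5 → host 4  [load 50/70]
5 hosts opened.

5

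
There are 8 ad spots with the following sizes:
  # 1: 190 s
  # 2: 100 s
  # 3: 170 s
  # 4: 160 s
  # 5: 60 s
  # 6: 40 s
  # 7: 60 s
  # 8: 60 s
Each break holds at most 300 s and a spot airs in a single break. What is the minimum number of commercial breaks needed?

Total = 190 + 170 + 160 + 100 + 60 + 60 + 60 + 40 = 840 s.
Lower bound: ⌈840/300⌉ = 3 commercial breaks.
A packing using 3 commercial breaks:
  break 1: 190 + 100 = 290
  break 2: 170 + 60 + 60 = 290
  break 3: 160 + 60 + 40 = 260
This matches the lower bound, so 3 is optimal.

3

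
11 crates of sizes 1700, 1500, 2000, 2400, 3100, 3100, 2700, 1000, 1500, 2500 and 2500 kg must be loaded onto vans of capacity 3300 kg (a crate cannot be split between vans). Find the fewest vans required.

9

Total = 3100 + 3100 + 2700 + 2500 + 2500 + 2400 + 2000 + 1700 + 1500 + 1500 + 1000 = 24000 kg.
Lower bound: ⌈24000/3300⌉ = 8 vans.
A packing using 9 vans:
  van 1: 3100 = 3100
  van 2: 3100 = 3100
  van 3: 2700 = 2700
  van 4: 2500 = 2500
  van 5: 2500 = 2500
  van 6: 2400 = 2400
  van 7: 2000 + 1000 = 3000
  van 8: 1700 + 1500 = 3200
  van 9: 1500 = 1500
No arrangement into 8 vans stays within capacity, so 9 is optimal.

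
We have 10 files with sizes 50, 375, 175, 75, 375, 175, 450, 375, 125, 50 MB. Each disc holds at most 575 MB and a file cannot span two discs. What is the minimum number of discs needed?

Total = 450 + 375 + 375 + 375 + 175 + 175 + 125 + 75 + 50 + 50 = 2225 MB.
Lower bound: ⌈2225/575⌉ = 4 discs.
A packing using 4 discs:
  disc 1: 450 + 125 = 575
  disc 2: 375 + 175 = 550
  disc 3: 375 + 175 = 550
  disc 4: 375 + 75 + 50 + 50 = 550
This matches the lower bound, so 4 is optimal.

4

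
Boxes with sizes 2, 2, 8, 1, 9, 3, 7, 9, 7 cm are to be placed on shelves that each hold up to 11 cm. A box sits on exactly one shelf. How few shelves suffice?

Total = 9 + 9 + 8 + 7 + 7 + 3 + 2 + 2 + 1 = 48 cm.
Lower bound: ⌈48/11⌉ = 5 shelves.
A packing using 5 shelves:
  shelf 1: 9 + 2 = 11
  shelf 2: 9 + 2 = 11
  shelf 3: 8 + 3 = 11
  shelf 4: 7 + 1 = 8
  shelf 5: 7 = 7
This matches the lower bound, so 5 is optimal.

5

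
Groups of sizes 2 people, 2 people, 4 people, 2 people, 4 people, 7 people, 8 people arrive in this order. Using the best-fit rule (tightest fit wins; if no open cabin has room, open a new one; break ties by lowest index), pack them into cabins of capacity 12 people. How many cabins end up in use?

  2 → cabin 1 (new)  [load 2/12]
  2 → cabin 1  [load 4/12]
  4 → cabin 1  [load 8/12]
  2 → cabin 1  [load 10/12]
  4 → cabin 2 (new)  [load 4/12]
  7 → cabin 2  [load 11/12]
  8 → cabin 3 (new)  [load 8/12]
3 cabins opened.

3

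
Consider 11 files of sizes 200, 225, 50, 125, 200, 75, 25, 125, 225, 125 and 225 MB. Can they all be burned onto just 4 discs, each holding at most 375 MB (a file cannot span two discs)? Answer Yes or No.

Total = 1600 MB; ⌈1600/375⌉ = 5.
At least 5 discs are required, but only 4 are allowed.

No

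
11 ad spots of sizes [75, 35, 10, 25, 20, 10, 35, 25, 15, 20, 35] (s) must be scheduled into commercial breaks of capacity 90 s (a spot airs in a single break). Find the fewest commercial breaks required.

Total = 75 + 35 + 35 + 35 + 25 + 25 + 20 + 20 + 15 + 10 + 10 = 305 s.
Lower bound: ⌈305/90⌉ = 4 commercial breaks.
A packing using 4 commercial breaks:
  break 1: 75 + 15 = 90
  break 2: 35 + 35 + 20 = 90
  break 3: 35 + 25 + 25 = 85
  break 4: 20 + 10 + 10 = 40
This matches the lower bound, so 4 is optimal.

4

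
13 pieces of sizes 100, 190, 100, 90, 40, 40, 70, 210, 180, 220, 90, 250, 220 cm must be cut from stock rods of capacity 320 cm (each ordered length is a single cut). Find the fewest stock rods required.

Total = 250 + 220 + 220 + 210 + 190 + 180 + 100 + 100 + 90 + 90 + 70 + 40 + 40 = 1800 cm.
Lower bound: ⌈1800/320⌉ = 6 stock rods.
A packing using 6 stock rods:
  stock rod 1: 250 + 70 = 320
  stock rod 2: 220 + 100 = 320
  stock rod 3: 220 + 100 = 320
  stock rod 4: 210 + 90 = 300
  stock rod 5: 190 + 90 + 40 = 320
  stock rod 6: 180 + 40 = 220
This matches the lower bound, so 6 is optimal.

6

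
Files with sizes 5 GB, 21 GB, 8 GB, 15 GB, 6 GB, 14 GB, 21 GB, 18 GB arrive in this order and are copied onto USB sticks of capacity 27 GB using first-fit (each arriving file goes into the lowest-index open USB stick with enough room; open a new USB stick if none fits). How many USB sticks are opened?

  5 → USB stick 1 (new)  [load 5/27]
  21 → USB stick 1  [load 26/27]
  8 → USB stick 2 (new)  [load 8/27]
  15 → USB stick 2  [load 23/27]
  6 → USB stick 3 (new)  [load 6/27]
  14 → USB stick 3  [load 20/27]
  21 → USB stick 4 (new)  [load 21/27]
  18 → USB stick 5 (new)  [load 18/27]
5 USB sticks opened.

5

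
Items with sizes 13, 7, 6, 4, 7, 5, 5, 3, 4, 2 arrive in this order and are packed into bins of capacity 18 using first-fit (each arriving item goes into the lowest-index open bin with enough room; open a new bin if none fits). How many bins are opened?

  13 → bin 1 (new)  [load 13/18]
  7 → bin 2 (new)  [load 7/18]
  6 → bin 2  [load 13/18]
  4 → bin 1  [load 17/18]
  7 → bin 3 (new)  [load 7/18]
  5 → bin 2  [load 18/18]
  5 → bin 3  [load 12/18]
  3 → bin 3  [load 15/18]
  4 → bin 4 (new)  [load 4/18]
  2 → bin 3  [load 17/18]
4 bins opened.

4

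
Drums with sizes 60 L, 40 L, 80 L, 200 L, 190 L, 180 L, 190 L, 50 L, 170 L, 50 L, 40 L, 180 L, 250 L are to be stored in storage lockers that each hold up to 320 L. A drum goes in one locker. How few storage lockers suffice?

7

Total = 250 + 200 + 190 + 190 + 180 + 180 + 170 + 80 + 60 + 50 + 50 + 40 + 40 = 1680 L.
Lower bound: ⌈1680/320⌉ = 6 storage lockers.
Also, 7 drums each exceed 160 L, and no two of those can share a locker, so at least 7 storage lockers are needed.
A packing using 7 storage lockers:
  locker 1: 250 + 60 = 310
  locker 2: 200 + 80 + 40 = 320
  locker 3: 190 + 50 + 50 = 290
  locker 4: 190 + 40 = 230
  locker 5: 180 = 180
  locker 6: 180 = 180
  locker 7: 170 = 170
This matches the lower bound, so 7 is optimal.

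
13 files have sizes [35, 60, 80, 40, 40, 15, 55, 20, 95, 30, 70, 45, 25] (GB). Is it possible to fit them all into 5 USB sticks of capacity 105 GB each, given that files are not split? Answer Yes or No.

Total = 610 GB; ⌈610/105⌉ = 6.
At least 6 USB sticks are required, but only 5 are allowed.

No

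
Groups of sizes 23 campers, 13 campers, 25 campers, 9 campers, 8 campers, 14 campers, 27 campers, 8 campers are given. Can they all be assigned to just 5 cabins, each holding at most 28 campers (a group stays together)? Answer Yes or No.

Yes

A valid assignment using 5 cabins:
  cabin 1: 27 = 27
  cabin 2: 25 = 25
  cabin 3: 23 = 23
  cabin 4: 14 + 13 = 27
  cabin 5: 9 + 8 + 8 = 25
Every load is within 28 campers, so 5 cabins suffice.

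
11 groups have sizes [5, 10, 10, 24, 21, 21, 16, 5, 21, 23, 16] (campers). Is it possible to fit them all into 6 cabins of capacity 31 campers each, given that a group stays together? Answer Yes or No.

Total = 172 campers; ⌈172/31⌉ = 6.
7 groups each exceed half the capacity and cannot share a cabin, forcing at least 7 cabins.
At least 7 cabins are required, but only 6 are allowed.

No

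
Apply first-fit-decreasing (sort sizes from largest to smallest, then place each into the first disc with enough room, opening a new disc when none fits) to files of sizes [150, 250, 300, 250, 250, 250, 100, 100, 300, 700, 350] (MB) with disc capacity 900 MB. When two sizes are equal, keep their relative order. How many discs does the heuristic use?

4

Sorted descending: 700, 350, 300, 300, 250, 250, 250, 250, 150, 100, 100.
  700 → disc 1 (new)  [load 700/900]
  350 → disc 2 (new)  [load 350/900]
  300 → disc 2  [load 650/900]
  300 → disc 3 (new)  [load 300/900]
  250 → disc 2  [load 900/900]
  250 → disc 3  [load 550/900]
  250 → disc 3  [load 800/900]
  250 → disc 4 (new)  [load 250/900]
  150 → disc 1  [load 850/900]
  100 → disc 3  [load 900/900]
  100 → disc 4  [load 350/900]
4 discs opened.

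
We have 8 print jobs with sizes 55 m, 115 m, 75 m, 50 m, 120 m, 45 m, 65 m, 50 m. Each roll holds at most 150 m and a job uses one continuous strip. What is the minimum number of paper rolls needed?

Total = 120 + 115 + 75 + 65 + 55 + 50 + 50 + 45 = 575 m.
Lower bound: ⌈575/150⌉ = 4 paper rolls.
A packing using 5 paper rolls:
  roll 1: 120 = 120
  roll 2: 115 = 115
  roll 3: 75 + 65 = 140
  roll 4: 55 + 50 + 45 = 150
  roll 5: 50 = 50
No arrangement into 4 paper rolls stays within capacity, so 5 is optimal.

5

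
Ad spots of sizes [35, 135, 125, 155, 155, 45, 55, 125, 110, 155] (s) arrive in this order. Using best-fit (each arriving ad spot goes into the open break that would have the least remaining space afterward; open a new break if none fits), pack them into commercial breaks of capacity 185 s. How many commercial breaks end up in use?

  35 → break 1 (new)  [load 35/185]
  135 → break 1  [load 170/185]
  125 → break 2 (new)  [load 125/185]
  155 → break 3 (new)  [load 155/185]
  155 → break 4 (new)  [load 155/185]
  45 → break 2  [load 170/185]
  55 → break 5 (new)  [load 55/185]
  125 → break 5  [load 180/185]
  110 → break 6 (new)  [load 110/185]
  155 → break 7 (new)  [load 155/185]
7 commercial breaks opened.

7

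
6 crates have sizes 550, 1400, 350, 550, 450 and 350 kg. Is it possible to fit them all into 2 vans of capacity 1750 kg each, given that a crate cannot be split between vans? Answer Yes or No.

No

Total = 3650 kg; ⌈3650/1750⌉ = 3.
At least 3 vans are required, but only 2 are allowed.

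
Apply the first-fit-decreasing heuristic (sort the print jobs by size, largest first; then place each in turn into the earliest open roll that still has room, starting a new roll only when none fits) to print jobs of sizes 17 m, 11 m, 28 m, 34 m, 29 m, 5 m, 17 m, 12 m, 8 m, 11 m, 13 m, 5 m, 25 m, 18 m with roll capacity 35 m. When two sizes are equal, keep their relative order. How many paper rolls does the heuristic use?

7

Sorted descending: 34, 29, 28, 25, 18, 17, 17, 13, 12, 11, 11, 8, 5, 5.
  34 → roll 1 (new)  [load 34/35]
  29 → roll 2 (new)  [load 29/35]
  28 → roll 3 (new)  [load 28/35]
  25 → roll 4 (new)  [load 25/35]
  18 → roll 5 (new)  [load 18/35]
  17 → roll 5  [load 35/35]
  17 → roll 6 (new)  [load 17/35]
  13 → roll 6  [load 30/35]
  12 → roll 7 (new)  [load 12/35]
  11 → roll 7  [load 23/35]
  11 → roll 7  [load 34/35]
  8 → roll 4  [load 33/35]
  5 → roll 2  [load 34/35]
  5 → roll 3  [load 33/35]
7 paper rolls opened.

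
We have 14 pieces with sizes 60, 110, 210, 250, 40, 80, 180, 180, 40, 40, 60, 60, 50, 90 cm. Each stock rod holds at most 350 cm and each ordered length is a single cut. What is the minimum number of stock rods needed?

5

Total = 250 + 210 + 180 + 180 + 110 + 90 + 80 + 60 + 60 + 60 + 50 + 40 + 40 + 40 = 1450 cm.
Lower bound: ⌈1450/350⌉ = 5 stock rods.
A packing using 5 stock rods:
  stock rod 1: 250 + 90 = 340
  stock rod 2: 210 + 110 = 320
  stock rod 3: 180 + 80 + 60 = 320
  stock rod 4: 180 + 60 + 60 + 50 = 350
  stock rod 5: 40 + 40 + 40 = 120
This matches the lower bound, so 5 is optimal.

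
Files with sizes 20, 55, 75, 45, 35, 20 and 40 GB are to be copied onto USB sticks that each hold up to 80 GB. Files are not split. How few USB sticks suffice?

Total = 75 + 55 + 45 + 40 + 35 + 20 + 20 = 290 GB.
Lower bound: ⌈290/80⌉ = 4 USB sticks.
A packing using 4 USB sticks:
  USB stick 1: 75 = 75
  USB stick 2: 55 + 20 = 75
  USB stick 3: 45 + 35 = 80
  USB stick 4: 40 + 20 = 60
This matches the lower bound, so 4 is optimal.

4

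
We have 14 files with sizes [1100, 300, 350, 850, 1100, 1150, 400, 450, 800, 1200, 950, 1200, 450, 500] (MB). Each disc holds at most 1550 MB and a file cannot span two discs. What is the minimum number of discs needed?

8

Total = 1200 + 1200 + 1150 + 1100 + 1100 + 950 + 850 + 800 + 500 + 450 + 450 + 400 + 350 + 300 = 10800 MB.
Lower bound: ⌈10800/1550⌉ = 7 discs.
Also, 8 files each exceed 775 MB, and no two of those can share a disc, so at least 8 discs are needed.
A packing using 8 discs:
  disc 1: 1200 + 350 = 1550
  disc 2: 1200 + 300 = 1500
  disc 3: 1150 + 400 = 1550
  disc 4: 1100 + 450 = 1550
  disc 5: 1100 + 450 = 1550
  disc 6: 950 + 500 = 1450
  disc 7: 850 = 850
  disc 8: 800 = 800
This matches the lower bound, so 8 is optimal.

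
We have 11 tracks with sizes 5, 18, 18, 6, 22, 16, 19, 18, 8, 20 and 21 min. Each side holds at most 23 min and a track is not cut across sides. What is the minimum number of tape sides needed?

9

Total = 22 + 21 + 20 + 19 + 18 + 18 + 18 + 16 + 8 + 6 + 5 = 171 min.
Lower bound: ⌈171/23⌉ = 8 tape sides.
A packing using 9 tape sides:
  side 1: 22 = 22
  side 2: 21 = 21
  side 3: 20 = 20
  side 4: 19 = 19
  side 5: 18 + 5 = 23
  side 6: 18 = 18
  side 7: 18 = 18
  side 8: 16 + 6 = 22
  side 9: 8 = 8
No arrangement into 8 tape sides stays within capacity, so 9 is optimal.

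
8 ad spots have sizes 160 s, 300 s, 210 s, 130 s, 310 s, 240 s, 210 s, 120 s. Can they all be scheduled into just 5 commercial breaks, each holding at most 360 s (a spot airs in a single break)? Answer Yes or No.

No

Total = 1680 s; ⌈1680/360⌉ = 5.
The bound of 5 does not rule out 5, but exhaustive search shows no assignment into 5 commercial breaks of capacity 360 s exists — the minimum is 6.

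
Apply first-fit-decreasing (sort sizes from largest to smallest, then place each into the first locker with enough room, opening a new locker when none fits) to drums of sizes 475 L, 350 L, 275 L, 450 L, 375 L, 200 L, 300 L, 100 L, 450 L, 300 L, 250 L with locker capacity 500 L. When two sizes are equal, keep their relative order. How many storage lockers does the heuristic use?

9

Sorted descending: 475, 450, 450, 375, 350, 300, 300, 275, 250, 200, 100.
  475 → locker 1 (new)  [load 475/500]
  450 → locker 2 (new)  [load 450/500]
  450 → locker 3 (new)  [load 450/500]
  375 → locker 4 (new)  [load 375/500]
  350 → locker 5 (new)  [load 350/500]
  300 → locker 6 (new)  [load 300/500]
  300 → locker 7 (new)  [load 300/500]
  275 → locker 8 (new)  [load 275/500]
  250 → locker 9 (new)  [load 250/500]
  200 → locker 6  [load 500/500]
  100 → locker 4  [load 475/500]
9 storage lockers opened.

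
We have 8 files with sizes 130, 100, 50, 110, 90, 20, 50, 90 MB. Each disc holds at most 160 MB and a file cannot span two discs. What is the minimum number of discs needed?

5

Total = 130 + 110 + 100 + 90 + 90 + 50 + 50 + 20 = 640 MB.
Lower bound: ⌈640/160⌉ = 4 discs.
Also, 5 files each exceed 80 MB, and no two of those can share a disc, so at least 5 discs are needed.
A packing using 5 discs:
  disc 1: 130 + 20 = 150
  disc 2: 110 + 50 = 160
  disc 3: 100 + 50 = 150
  disc 4: 90 = 90
  disc 5: 90 = 90
This matches the lower bound, so 5 is optimal.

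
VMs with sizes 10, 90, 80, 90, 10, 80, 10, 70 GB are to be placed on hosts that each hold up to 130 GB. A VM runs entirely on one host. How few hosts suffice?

Total = 90 + 90 + 80 + 80 + 70 + 10 + 10 + 10 = 440 GB.
Lower bound: ⌈440/130⌉ = 4 hosts.
Also, 5 VMs each exceed 65 GB, and no two of those can share a host, so at least 5 hosts are needed.
A packing using 5 hosts:
  host 1: 90 + 10 + 10 + 10 = 120
  host 2: 90 = 90
  host 3: 80 = 80
  host 4: 80 = 80
  host 5: 70 = 70
This matches the lower bound, so 5 is optimal.

5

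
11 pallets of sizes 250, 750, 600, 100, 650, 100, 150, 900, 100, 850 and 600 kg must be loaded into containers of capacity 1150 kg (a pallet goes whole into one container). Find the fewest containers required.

Total = 900 + 850 + 750 + 650 + 600 + 600 + 250 + 150 + 100 + 100 + 100 = 5050 kg.
Lower bound: ⌈5050/1150⌉ = 5 containers.
Also, 6 pallets each exceed 575 kg, and no two of those can share a container, so at least 6 containers are needed.
A packing using 6 containers:
  container 1: 900 + 250 = 1150
  container 2: 850 + 150 + 100 = 1100
  container 3: 750 + 100 + 100 = 950
  container 4: 650 = 650
  container 5: 600 = 600
  container 6: 600 = 600
This matches the lower bound, so 6 is optimal.

6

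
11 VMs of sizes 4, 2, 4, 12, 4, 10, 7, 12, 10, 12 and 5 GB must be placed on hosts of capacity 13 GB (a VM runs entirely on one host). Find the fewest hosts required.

7

Total = 12 + 12 + 12 + 10 + 10 + 7 + 5 + 4 + 4 + 4 + 2 = 82 GB.
Lower bound: ⌈82/13⌉ = 7 hosts.
A packing using 7 hosts:
  host 1: 12 = 12
  host 2: 12 = 12
  host 3: 12 = 12
  host 4: 10 + 2 = 12
  host 5: 10 = 10
  host 6: 7 + 5 = 12
  host 7: 4 + 4 + 4 = 12
This matches the lower bound, so 7 is optimal.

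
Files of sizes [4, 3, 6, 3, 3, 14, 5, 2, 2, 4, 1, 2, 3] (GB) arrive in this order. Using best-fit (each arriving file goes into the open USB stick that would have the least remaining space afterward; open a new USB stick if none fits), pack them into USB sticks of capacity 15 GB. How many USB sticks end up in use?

4

  4 → USB stick 1 (new)  [load 4/15]
  3 → USB stick 1  [load 7/15]
  6 → USB stick 1  [load 13/15]
  3 → USB stick 2 (new)  [load 3/15]
  3 → USB stick 2  [load 6/15]
  14 → USB stick 3 (new)  [load 14/15]
  5 → USB stick 2  [load 11/15]
  2 → USB stick 1  [load 15/15]
  2 → USB stick 2  [load 13/15]
  4 → USB stick 4 (new)  [load 4/15]
  1 → USB stick 3  [load 15/15]
  2 → USB stick 2  [load 15/15]
  3 → USB stick 4  [load 7/15]
4 USB sticks opened.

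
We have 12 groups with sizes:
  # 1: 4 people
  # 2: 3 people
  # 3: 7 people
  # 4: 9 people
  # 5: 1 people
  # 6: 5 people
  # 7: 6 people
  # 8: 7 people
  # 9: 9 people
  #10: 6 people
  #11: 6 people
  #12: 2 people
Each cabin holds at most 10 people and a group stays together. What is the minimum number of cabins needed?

8

Total = 9 + 9 + 7 + 7 + 6 + 6 + 6 + 5 + 4 + 3 + 2 + 1 = 65 people.
Lower bound: ⌈65/10⌉ = 7 cabins.
A packing using 8 cabins:
  cabin 1: 9 + 1 = 10
  cabin 2: 9 = 9
  cabin 3: 7 + 3 = 10
  cabin 4: 7 + 2 = 9
  cabin 5: 6 + 4 = 10
  cabin 6: 6 = 6
  cabin 7: 6 = 6
  cabin 8: 5 = 5
No arrangement into 7 cabins stays within capacity, so 8 is optimal.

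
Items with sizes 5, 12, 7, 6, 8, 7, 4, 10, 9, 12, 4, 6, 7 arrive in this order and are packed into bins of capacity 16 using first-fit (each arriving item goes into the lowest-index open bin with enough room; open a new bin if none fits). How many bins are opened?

7

  5 → bin 1 (new)  [load 5/16]
  12 → bin 2 (new)  [load 12/16]
  7 → bin 1  [load 12/16]
  6 → bin 3 (new)  [load 6/16]
  8 → bin 3  [load 14/16]
  7 → bin 4 (new)  [load 7/16]
  4 → bin 1  [load 16/16]
  10 → bin 5 (new)  [load 10/16]
  9 → bin 4  [load 16/16]
  12 → bin 6 (new)  [load 12/16]
  4 → bin 2  [load 16/16]
  6 → bin 5  [load 16/16]
  7 → bin 7 (new)  [load 7/16]
7 bins opened.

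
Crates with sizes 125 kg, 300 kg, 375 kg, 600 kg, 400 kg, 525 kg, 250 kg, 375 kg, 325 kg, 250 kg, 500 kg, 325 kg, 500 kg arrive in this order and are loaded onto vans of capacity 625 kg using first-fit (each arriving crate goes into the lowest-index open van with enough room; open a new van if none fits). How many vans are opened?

  125 → van 1 (new)  [load 125/625]
  300 → van 1  [load 425/625]
  375 → van 2 (new)  [load 375/625]
  600 → van 3 (new)  [load 600/625]
  400 → van 4 (new)  [load 400/625]
  525 → van 5 (new)  [load 525/625]
  250 → van 2  [load 625/625]
  375 → van 6 (new)  [load 375/625]
  325 → van 7 (new)  [load 325/625]
  250 → van 6  [load 625/625]
  500 → van 8 (new)  [load 500/625]
  325 → van 9 (new)  [load 325/625]
  500 → van 10 (new)  [load 500/625]
10 vans opened.

10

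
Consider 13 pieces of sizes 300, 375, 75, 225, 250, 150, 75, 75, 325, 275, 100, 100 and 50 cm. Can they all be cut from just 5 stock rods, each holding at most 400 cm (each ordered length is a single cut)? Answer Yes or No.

Total = 2375 cm; ⌈2375/400⌉ = 6.
At least 6 stock rods are required, but only 5 are allowed.

No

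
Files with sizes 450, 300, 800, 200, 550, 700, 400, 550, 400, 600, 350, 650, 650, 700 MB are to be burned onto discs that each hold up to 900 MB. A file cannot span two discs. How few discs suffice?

Total = 800 + 700 + 700 + 650 + 650 + 600 + 550 + 550 + 450 + 400 + 400 + 350 + 300 + 200 = 7300 MB.
Lower bound: ⌈7300/900⌉ = 9 discs.
A packing using 10 discs:
  disc 1: 800 = 800
  disc 2: 700 + 200 = 900
  disc 3: 700 = 700
  disc 4: 650 = 650
  disc 5: 650 = 650
  disc 6: 600 + 300 = 900
  disc 7: 550 + 350 = 900
  disc 8: 550 = 550
  disc 9: 450 + 400 = 850
  disc 10: 400 = 400
No arrangement into 9 discs stays within capacity, so 10 is optimal.

10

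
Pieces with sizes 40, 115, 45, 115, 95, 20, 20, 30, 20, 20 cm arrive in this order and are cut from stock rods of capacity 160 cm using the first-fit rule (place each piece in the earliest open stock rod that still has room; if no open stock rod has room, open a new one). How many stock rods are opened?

4

  40 → stock rod 1 (new)  [load 40/160]
  115 → stock rod 1  [load 155/160]
  45 → stock rod 2 (new)  [load 45/160]
  115 → stock rod 2  [load 160/160]
  95 → stock rod 3 (new)  [load 95/160]
  20 → stock rod 3  [load 115/160]
  20 → stock rod 3  [load 135/160]
  30 → stock rod 4 (new)  [load 30/160]
  20 → stock rod 3  [load 155/160]
  20 → stock rod 4  [load 50/160]
4 stock rods opened.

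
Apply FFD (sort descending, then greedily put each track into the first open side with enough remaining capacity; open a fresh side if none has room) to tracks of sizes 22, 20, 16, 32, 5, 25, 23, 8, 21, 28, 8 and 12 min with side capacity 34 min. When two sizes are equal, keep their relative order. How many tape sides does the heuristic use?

8

Sorted descending: 32, 28, 25, 23, 22, 21, 20, 16, 12, 8, 8, 5.
  32 → side 1 (new)  [load 32/34]
  28 → side 2 (new)  [load 28/34]
  25 → side 3 (new)  [load 25/34]
  23 → side 4 (new)  [load 23/34]
  22 → side 5 (new)  [load 22/34]
  21 → side 6 (new)  [load 21/34]
  20 → side 7 (new)  [load 20/34]
  16 → side 8 (new)  [load 16/34]
  12 → side 5  [load 34/34]
  8 → side 3  [load 33/34]
  8 → side 4  [load 31/34]
  5 → side 2  [load 33/34]
8 tape sides opened.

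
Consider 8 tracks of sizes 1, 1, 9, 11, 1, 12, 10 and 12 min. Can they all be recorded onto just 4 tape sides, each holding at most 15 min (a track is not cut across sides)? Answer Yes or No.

No

Total = 57 min; ⌈57/15⌉ = 4.
5 tracks each exceed half the capacity and cannot share a side, forcing at least 5 tape sides.
At least 5 tape sides are required, but only 4 are allowed.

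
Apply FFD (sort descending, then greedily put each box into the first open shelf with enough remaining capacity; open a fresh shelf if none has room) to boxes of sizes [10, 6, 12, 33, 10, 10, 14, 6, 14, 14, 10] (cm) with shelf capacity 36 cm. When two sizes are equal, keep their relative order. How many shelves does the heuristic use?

4

Sorted descending: 33, 14, 14, 14, 12, 10, 10, 10, 10, 6, 6.
  33 → shelf 1 (new)  [load 33/36]
  14 → shelf 2 (new)  [load 14/36]
  14 → shelf 2  [load 28/36]
  14 → shelf 3 (new)  [load 14/36]
  12 → shelf 3  [load 26/36]
  10 → shelf 3  [load 36/36]
  10 → shelf 4 (new)  [load 10/36]
  10 → shelf 4  [load 20/36]
  10 → shelf 4  [load 30/36]
  6 → shelf 2  [load 34/36]
  6 → shelf 4  [load 36/36]
4 shelves opened.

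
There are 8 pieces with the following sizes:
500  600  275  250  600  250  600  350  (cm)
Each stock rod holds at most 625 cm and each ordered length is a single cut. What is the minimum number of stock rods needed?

Total = 600 + 600 + 600 + 500 + 350 + 275 + 250 + 250 = 3425 cm.
Lower bound: ⌈3425/625⌉ = 6 stock rods.
A packing using 6 stock rods:
  stock rod 1: 600 = 600
  stock rod 2: 600 = 600
  stock rod 3: 600 = 600
  stock rod 4: 500 = 500
  stock rod 5: 350 + 275 = 625
  stock rod 6: 250 + 250 = 500
This matches the lower bound, so 6 is optimal.

6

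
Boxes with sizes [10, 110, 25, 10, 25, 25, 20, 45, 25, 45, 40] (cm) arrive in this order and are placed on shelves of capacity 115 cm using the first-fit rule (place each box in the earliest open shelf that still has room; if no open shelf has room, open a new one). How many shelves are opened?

4

  10 → shelf 1 (new)  [load 10/115]
  110 → shelf 2 (new)  [load 110/115]
  25 → shelf 1  [load 35/115]
  10 → shelf 1  [load 45/115]
  25 → shelf 1  [load 70/115]
  25 → shelf 1  [load 95/115]
  20 → shelf 1  [load 115/115]
  45 → shelf 3 (new)  [load 45/115]
  25 → shelf 3  [load 70/115]
  45 → shelf 3  [load 115/115]
  40 → shelf 4 (new)  [load 40/115]
4 shelves opened.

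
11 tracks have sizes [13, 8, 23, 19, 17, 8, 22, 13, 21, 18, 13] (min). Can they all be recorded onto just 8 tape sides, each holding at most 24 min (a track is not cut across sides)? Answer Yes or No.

No

Total = 175 min; ⌈175/24⌉ = 8.
9 tracks each exceed half the capacity and cannot share a side, forcing at least 9 tape sides.
At least 9 tape sides are required, but only 8 are allowed.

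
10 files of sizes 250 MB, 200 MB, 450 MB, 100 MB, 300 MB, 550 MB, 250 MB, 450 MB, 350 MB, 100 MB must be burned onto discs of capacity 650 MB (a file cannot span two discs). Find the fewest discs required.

5

Total = 550 + 450 + 450 + 350 + 300 + 250 + 250 + 200 + 100 + 100 = 3000 MB.
Lower bound: ⌈3000/650⌉ = 5 discs.
A packing using 5 discs:
  disc 1: 550 + 100 = 650
  disc 2: 450 + 200 = 650
  disc 3: 450 + 100 = 550
  disc 4: 350 + 300 = 650
  disc 5: 250 + 250 = 500
This matches the lower bound, so 5 is optimal.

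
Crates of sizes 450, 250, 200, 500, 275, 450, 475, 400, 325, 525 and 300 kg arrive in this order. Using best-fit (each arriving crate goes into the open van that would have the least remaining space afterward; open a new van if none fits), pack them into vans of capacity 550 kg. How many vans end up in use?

10

  450 → van 1 (new)  [load 450/550]
  250 → van 2 (new)  [load 250/550]
  200 → van 2  [load 450/550]
  500 → van 3 (new)  [load 500/550]
  275 → van 4 (new)  [load 275/550]
  450 → van 5 (new)  [load 450/550]
  475 → van 6 (new)  [load 475/550]
  400 → van 7 (new)  [load 400/550]
  325 → van 8 (new)  [load 325/550]
  525 → van 9 (new)  [load 525/550]
  300 → van 10 (new)  [load 300/550]
10 vans opened.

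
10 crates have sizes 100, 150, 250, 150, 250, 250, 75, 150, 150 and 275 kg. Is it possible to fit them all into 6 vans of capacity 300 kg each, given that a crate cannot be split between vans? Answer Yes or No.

Total = 1800 kg; ⌈1800/300⌉ = 6.
The bound of 6 does not rule out 6, but exhaustive search shows no assignment into 6 vans of capacity 300 kg exists — the minimum is 7.

No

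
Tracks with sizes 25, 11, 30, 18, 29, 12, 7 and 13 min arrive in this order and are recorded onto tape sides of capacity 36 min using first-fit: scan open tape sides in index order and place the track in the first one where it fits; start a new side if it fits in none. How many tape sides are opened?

5

  25 → side 1 (new)  [load 25/36]
  11 → side 1  [load 36/36]
  30 → side 2 (new)  [load 30/36]
  18 → side 3 (new)  [load 18/36]
  29 → side 4 (new)  [load 29/36]
  12 → side 3  [load 30/36]
  7 → side 4  [load 36/36]
  13 → side 5 (new)  [load 13/36]
5 tape sides opened.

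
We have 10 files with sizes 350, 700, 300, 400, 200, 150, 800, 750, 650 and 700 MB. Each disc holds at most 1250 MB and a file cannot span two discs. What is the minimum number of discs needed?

Total = 800 + 750 + 700 + 700 + 650 + 400 + 350 + 300 + 200 + 150 = 5000 MB.
Lower bound: ⌈5000/1250⌉ = 4 discs.
Also, 5 files each exceed 625 MB, and no two of those can share a disc, so at least 5 discs are needed.
A packing using 5 discs:
  disc 1: 800 + 400 = 1200
  disc 2: 750 + 350 + 150 = 1250
  disc 3: 700 + 300 + 200 = 1200
  disc 4: 700 = 700
  disc 5: 650 = 650
This matches the lower bound, so 5 is optimal.

5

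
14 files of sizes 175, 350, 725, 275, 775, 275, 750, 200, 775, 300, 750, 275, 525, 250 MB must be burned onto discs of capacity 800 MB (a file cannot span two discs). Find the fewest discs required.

Total = 775 + 775 + 750 + 750 + 725 + 525 + 350 + 300 + 275 + 275 + 275 + 250 + 200 + 175 = 6400 MB.
Lower bound: ⌈6400/800⌉ = 8 discs.
A packing using 9 discs:
  disc 1: 775 = 775
  disc 2: 775 = 775
  disc 3: 750 = 750
  disc 4: 750 = 750
  disc 5: 725 = 725
  disc 6: 525 + 275 = 800
  disc 7: 350 + 300 = 650
  disc 8: 275 + 275 + 250 = 800
  disc 9: 200 + 175 = 375
No arrangement into 8 discs stays within capacity, so 9 is optimal.

9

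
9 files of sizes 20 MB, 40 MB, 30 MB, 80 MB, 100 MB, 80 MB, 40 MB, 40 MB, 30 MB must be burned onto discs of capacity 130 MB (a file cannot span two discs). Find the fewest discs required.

Total = 100 + 80 + 80 + 40 + 40 + 40 + 30 + 30 + 20 = 460 MB.
Lower bound: ⌈460/130⌉ = 4 discs.
A packing using 4 discs:
  disc 1: 100 + 30 = 130
  disc 2: 80 + 40 = 120
  disc 3: 80 + 40 = 120
  disc 4: 40 + 30 + 20 = 90
This matches the lower bound, so 4 is optimal.

4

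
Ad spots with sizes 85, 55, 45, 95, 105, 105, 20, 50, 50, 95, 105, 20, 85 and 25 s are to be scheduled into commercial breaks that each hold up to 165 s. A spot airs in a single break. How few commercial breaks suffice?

Total = 105 + 105 + 105 + 95 + 95 + 85 + 85 + 55 + 50 + 50 + 45 + 25 + 20 + 20 = 940 s.
Lower bound: ⌈940/165⌉ = 6 commercial breaks.
Also, 7 ad spots each exceed 165/2 s, and no two of those can share a break, so at least 7 commercial breaks are needed.
A packing using 7 commercial breaks:
  break 1: 105 + 55 = 160
  break 2: 105 + 50 = 155
  break 3: 105 + 50 = 155
  break 4: 95 + 45 + 25 = 165
  break 5: 95 + 20 + 20 = 135
  break 6: 85 = 85
  break 7: 85 = 85
This matches the lower bound, so 7 is optimal.

7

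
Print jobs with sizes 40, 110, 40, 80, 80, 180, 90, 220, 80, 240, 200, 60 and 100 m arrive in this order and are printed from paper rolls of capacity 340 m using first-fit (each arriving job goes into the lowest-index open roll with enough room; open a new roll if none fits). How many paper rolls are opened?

5

  40 → roll 1 (new)  [load 40/340]
  110 → roll 1  [load 150/340]
  40 → roll 1  [load 190/340]
  80 → roll 1  [load 270/340]
  80 → roll 2 (new)  [load 80/340]
  180 → roll 2  [load 260/340]
  90 → roll 3 (new)  [load 90/340]
  220 → roll 3  [load 310/340]
  80 → roll 2  [load 340/340]
  240 → roll 4 (new)  [load 240/340]
  200 → roll 5 (new)  [load 200/340]
  60 → roll 1  [load 330/340]
  100 → roll 4  [load 340/340]
5 paper rolls opened.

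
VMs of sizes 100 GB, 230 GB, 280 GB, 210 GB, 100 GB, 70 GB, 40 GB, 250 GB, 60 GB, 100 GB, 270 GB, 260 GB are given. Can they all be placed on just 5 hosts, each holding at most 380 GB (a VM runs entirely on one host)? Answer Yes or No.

Total = 1970 GB; ⌈1970/380⌉ = 6.
At least 6 hosts are required, but only 5 are allowed.

No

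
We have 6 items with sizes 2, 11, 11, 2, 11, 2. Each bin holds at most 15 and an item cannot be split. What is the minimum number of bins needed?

3

Total = 11 + 11 + 11 + 2 + 2 + 2 = 39.
Lower bound: ⌈39/15⌉ = 3 bins.
A packing using 3 bins:
  bin 1: 11 + 2 + 2 = 15
  bin 2: 11 + 2 = 13
  bin 3: 11 = 11
This matches the lower bound, so 3 is optimal.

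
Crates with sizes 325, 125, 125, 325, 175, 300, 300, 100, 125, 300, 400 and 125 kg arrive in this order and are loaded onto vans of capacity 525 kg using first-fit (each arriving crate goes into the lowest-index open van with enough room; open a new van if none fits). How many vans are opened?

  325 → van 1 (new)  [load 325/525]
  125 → van 1  [load 450/525]
  125 → van 2 (new)  [load 125/525]
  325 → van 2  [load 450/525]
  175 → van 3 (new)  [load 175/525]
  300 → van 3  [load 475/525]
  300 → van 4 (new)  [load 300/525]
  100 → van 4  [load 400/525]
  125 → van 4  [load 525/525]
  300 → van 5 (new)  [load 300/525]
  400 → van 6 (new)  [load 400/525]
  125 → van 5  [load 425/525]
6 vans opened.

6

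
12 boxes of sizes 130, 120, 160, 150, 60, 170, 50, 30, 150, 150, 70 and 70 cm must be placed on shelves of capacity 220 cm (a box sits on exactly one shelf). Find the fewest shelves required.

7

Total = 170 + 160 + 150 + 150 + 150 + 130 + 120 + 70 + 70 + 60 + 50 + 30 = 1310 cm.
Lower bound: ⌈1310/220⌉ = 6 shelves.
Also, 7 boxes each exceed 110 cm, and no two of those can share a shelf, so at least 7 shelves are needed.
A packing using 7 shelves:
  shelf 1: 170 + 50 = 220
  shelf 2: 160 + 60 = 220
  shelf 3: 150 + 70 = 220
  shelf 4: 150 + 70 = 220
  shelf 5: 150 + 30 = 180
  shelf 6: 130 = 130
  shelf 7: 120 = 120
This matches the lower bound, so 7 is optimal.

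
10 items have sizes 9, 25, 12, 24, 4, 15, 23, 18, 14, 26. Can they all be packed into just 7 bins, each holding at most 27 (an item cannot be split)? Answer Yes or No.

Yes

A valid assignment using 7 bins:
  bin 1: 26 = 26
  bin 2: 25 = 25
  bin 3: 24 = 24
  bin 4: 23 + 4 = 27
  bin 5: 18 + 9 = 27
  bin 6: 15 + 12 = 27
  bin 7: 14 = 14
Every load is within 27, so 7 bins suffice.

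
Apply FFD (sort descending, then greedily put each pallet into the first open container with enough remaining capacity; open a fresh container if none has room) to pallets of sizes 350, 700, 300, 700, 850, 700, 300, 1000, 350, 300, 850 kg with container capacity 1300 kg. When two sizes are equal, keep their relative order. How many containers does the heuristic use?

6

Sorted descending: 1000, 850, 850, 700, 700, 700, 350, 350, 300, 300, 300.
  1000 → container 1 (new)  [load 1000/1300]
  850 → container 2 (new)  [load 850/1300]
  850 → container 3 (new)  [load 850/1300]
  700 → container 4 (new)  [load 700/1300]
  700 → container 5 (new)  [load 700/1300]
  700 → container 6 (new)  [load 700/1300]
  350 → container 2  [load 1200/1300]
  350 → container 3  [load 1200/1300]
  300 → container 1  [load 1300/1300]
  300 → container 4  [load 1000/1300]
  300 → container 4  [load 1300/1300]
6 containers opened.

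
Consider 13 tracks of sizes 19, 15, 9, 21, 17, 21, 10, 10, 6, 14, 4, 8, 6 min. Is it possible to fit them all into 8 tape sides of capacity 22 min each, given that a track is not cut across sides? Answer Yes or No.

A valid assignment using 8 tape sides:
  side 1: 21 = 21
  side 2: 21 = 21
  side 3: 19 = 19
  side 4: 17 + 4 = 21
  side 5: 15 + 6 = 21
  side 6: 14 + 8 = 22
  side 7: 10 + 10 = 20
  side 8: 9 + 6 = 15
Every load is within 22 min, so 8 tape sides suffice.

Yes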